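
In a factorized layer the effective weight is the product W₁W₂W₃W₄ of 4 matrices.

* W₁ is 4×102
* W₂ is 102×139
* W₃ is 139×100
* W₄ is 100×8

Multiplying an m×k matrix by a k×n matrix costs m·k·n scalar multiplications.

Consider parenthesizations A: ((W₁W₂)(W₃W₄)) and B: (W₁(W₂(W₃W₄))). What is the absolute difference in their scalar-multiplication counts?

55528

Order A = ((W₁W₂)(W₃W₄)): (W₁W₂): 4×102 by 102×139 → 4×139, cost 4·102·139 = 56712; (W₃W₄): 139×100 by 100×8 → 139×8, cost 139·100·8 = 111200; ((W₁W₂)(W₃W₄)): 4×139 by 139×8 → 4×8, cost 4·139·8 = 4448; cumulative 172360. Total 172360.
Order B = (W₁(W₂(W₃W₄))): (W₃W₄): 139×100 by 100×8 → 139×8, cost 139·100·8 = 111200; (W₂(W₃W₄)): 102×139 by 139×8 → 102×8, cost 102·139·8 = 113424; cumulative 224624; (W₁(W₂(W₃W₄))): 4×102 by 102×8 → 4×8, cost 4·102·8 = 3264; cumulative 227888. Total 227888.
Difference: |172360 − 227888| = 55528.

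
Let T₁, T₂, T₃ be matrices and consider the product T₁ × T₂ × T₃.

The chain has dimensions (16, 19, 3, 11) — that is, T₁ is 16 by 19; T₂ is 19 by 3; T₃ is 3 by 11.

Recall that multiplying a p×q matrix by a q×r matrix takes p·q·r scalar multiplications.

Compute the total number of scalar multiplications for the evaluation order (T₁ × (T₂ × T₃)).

3971

(T₂ × T₃): 19×3 by 3×11 → 19×11, cost 19·3·11 = 627
(T₁ × (T₂ × T₃)): 16×19 by 19×11 → 16×11, cost 16·19·11 = 3344; cumulative 3971
Total: 3971 scalar multiplications.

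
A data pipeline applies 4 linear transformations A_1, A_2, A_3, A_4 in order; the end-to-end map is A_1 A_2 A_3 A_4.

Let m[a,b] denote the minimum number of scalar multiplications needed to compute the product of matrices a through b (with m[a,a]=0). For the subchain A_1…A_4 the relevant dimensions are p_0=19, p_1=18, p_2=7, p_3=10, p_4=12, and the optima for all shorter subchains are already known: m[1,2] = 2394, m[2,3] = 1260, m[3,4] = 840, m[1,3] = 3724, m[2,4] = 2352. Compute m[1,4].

4830

m[1,4] = min over k∈[1,3] of m[1,k]+m[k+1,4]+p_{0}·p_k·p_{4}.
k=1: 0 + 2352 + 19·18·12 = 6456; k=2: 2394 + 840 + 19·7·12 = 4830; k=3: 3724 + 0 + 19·10·12 = 6004.
Minimum: 4830 at k=2.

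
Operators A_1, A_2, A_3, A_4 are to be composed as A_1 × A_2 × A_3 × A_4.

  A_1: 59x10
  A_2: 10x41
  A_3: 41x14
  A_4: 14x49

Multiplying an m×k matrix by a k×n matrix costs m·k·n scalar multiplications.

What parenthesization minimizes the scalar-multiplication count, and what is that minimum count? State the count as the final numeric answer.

Adjacent pairs: A_1A_2 = 59·10·41 = 24190; A_2A_3 = 10·41·14 = 5740; A_3A_4 = 41·14·49 = 28126.
Length 3: A_1..A_3: k=1: 0+5740+59·10·14=14000; k=2: 24190+0+59·41·14=58056 → min 14000 | A_2..A_4: k=2: 0+28126+10·41·49=48216; k=3: 5740+0+10·14·49=12600 → min 12600.
Length 4: A_1..A_4: k=1: 0+12600+59·10·49=41510; k=2: 24190+28126+59·41·49=170847; k=3: 14000+0+59·14·49=54474 → min 41510.
Optimal parenthesization: (A_1 × ((A_2 × A_3) × A_4)) with cost 41510.

41510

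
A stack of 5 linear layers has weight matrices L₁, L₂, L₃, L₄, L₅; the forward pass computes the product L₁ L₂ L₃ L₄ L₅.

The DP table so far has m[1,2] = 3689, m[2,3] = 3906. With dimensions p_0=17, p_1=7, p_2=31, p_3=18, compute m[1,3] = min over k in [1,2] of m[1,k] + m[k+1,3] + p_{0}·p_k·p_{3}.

m[1,3] = min over k∈[1,2] of m[1,k]+m[k+1,3]+p_{0}·p_k·p_{3}.
k=1: 0 + 3906 + 17·7·18 = 6048; k=2: 3689 + 0 + 17·31·18 = 13175.
Minimum: 6048 at k=1.

6048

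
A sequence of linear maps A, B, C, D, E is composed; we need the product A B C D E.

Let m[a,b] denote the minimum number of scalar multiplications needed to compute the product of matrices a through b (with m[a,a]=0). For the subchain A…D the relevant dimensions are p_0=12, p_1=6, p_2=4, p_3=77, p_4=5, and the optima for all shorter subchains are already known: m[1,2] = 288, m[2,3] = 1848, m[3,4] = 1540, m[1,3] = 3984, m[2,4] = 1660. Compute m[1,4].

2020

m[1,4] = min over k∈[1,3] of m[1,k]+m[k+1,4]+p_{0}·p_k·p_{4}.
k=1: 0 + 1660 + 12·6·5 = 2020; k=2: 288 + 1540 + 12·4·5 = 2068; k=3: 3984 + 0 + 12·77·5 = 8604.
Minimum: 2020 at k=1.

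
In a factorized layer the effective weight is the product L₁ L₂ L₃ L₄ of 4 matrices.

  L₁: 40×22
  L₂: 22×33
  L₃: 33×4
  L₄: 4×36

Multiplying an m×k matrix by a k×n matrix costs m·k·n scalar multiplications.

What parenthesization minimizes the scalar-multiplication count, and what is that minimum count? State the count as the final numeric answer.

12184

Adjacent pairs: L₁L₂ = 40·22·33 = 29040; L₂L₃ = 22·33·4 = 2904; L₃L₄ = 33·4·36 = 4752.
Length 3: L₁..L₃: k=1: 0+2904+40·22·4=6424; k=2: 29040+0+40·33·4=34320 → min 6424 | L₂..L₄: k=2: 0+4752+22·33·36=30888; k=3: 2904+0+22·4·36=6072 → min 6072.
Length 4: L₁..L₄: k=1: 0+6072+40·22·36=37752; k=2: 29040+4752+40·33·36=81312; k=3: 6424+0+40·4·36=12184 → min 12184.
Optimal parenthesization: ((L₁ (L₂ L₃)) L₄) with cost 12184.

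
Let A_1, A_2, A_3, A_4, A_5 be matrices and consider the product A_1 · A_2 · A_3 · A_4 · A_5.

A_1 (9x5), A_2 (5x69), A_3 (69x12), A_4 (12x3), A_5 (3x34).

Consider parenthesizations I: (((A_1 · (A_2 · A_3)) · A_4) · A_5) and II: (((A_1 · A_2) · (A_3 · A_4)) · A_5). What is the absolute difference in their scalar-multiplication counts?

2448

Order I = (((A_1 · (A_2 · A_3)) · A_4) · A_5): (A_2 · A_3): 5×69 by 69×12 → 5×12, cost 5·69·12 = 4140; (A_1 · (A_2 · A_3)): 9×5 by 5×12 → 9×12, cost 9·5·12 = 540; cumulative 4680; ((A_1 · (A_2 · A_3)) · A_4): 9×12 by 12×3 → 9×3, cost 9·12·3 = 324; cumulative 5004; (((A_1 · (A_2 · A_3)) · A_4) · A_5): 9×3 by 3×34 → 9×34, cost 9·3·34 = 918; cumulative 5922. Total 5922.
Order II = (((A_1 · A_2) · (A_3 · A_4)) · A_5): (A_1 · A_2): 9×5 by 5×69 → 9×69, cost 9·5·69 = 3105; (A_3 · A_4): 69×12 by 12×3 → 69×3, cost 69·12·3 = 2484; ((A_1 · A_2) · (A_3 · A_4)): 9×69 by 69×3 → 9×3, cost 9·69·3 = 1863; cumulative 7452; (((A_1 · A_2) · (A_3 · A_4)) · A_5): 9×3 by 3×34 → 9×34, cost 9·3·34 = 918; cumulative 8370. Total 8370.
Difference: |5922 − 8370| = 2448.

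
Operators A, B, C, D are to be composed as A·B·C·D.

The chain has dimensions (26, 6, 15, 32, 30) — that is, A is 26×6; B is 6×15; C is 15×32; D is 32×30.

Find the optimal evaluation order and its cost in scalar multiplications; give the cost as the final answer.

13320

Adjacent pairs: AB = 26·6·15 = 2340; BC = 6·15·32 = 2880; CD = 15·32·30 = 14400.
Length 3: A..C: k=1: 0+2880+26·6·32=7872; k=2: 2340+0+26·15·32=14820 → min 7872 | B..D: k=2: 0+14400+6·15·30=17100; k=3: 2880+0+6·32·30=8640 → min 8640.
Length 4: A..D: k=1: 0+8640+26·6·30=13320; k=2: 2340+14400+26·15·30=28440; k=3: 7872+0+26·32·30=32832 → min 13320.
Optimal parenthesization: (A·((B·C)·D)) with cost 13320.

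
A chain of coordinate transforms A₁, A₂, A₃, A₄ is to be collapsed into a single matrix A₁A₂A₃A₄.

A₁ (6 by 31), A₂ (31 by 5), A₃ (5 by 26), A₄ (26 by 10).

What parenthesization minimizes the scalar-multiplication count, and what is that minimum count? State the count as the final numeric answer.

2530

Adjacent pairs: A₁A₂ = 6·31·5 = 930; A₂A₃ = 31·5·26 = 4030; A₃A₄ = 5·26·10 = 1300.
Length 3: A₁..A₃: k=1: 0+4030+6·31·26=8866; k=2: 930+0+6·5·26=1710 → min 1710 | A₂..A₄: k=2: 0+1300+31·5·10=2850; k=3: 4030+0+31·26·10=12090 → min 2850.
Length 4: A₁..A₄: k=1: 0+2850+6·31·10=4710; k=2: 930+1300+6·5·10=2530; k=3: 1710+0+6·26·10=3270 → min 2530.
Optimal parenthesization: ((A₁A₂)(A₃A₄)) with cost 2530.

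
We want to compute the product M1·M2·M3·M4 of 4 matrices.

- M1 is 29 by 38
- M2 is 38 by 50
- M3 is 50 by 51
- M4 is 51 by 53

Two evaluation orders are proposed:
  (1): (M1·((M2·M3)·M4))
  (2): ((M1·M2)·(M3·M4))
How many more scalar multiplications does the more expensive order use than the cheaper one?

Order (1) = (M1·((M2·M3)·M4)): (M2·M3): 38×50 by 50×51 → 38×51, cost 38·50·51 = 96900; ((M2·M3)·M4): 38×51 by 51×53 → 38×53, cost 38·51·53 = 102714; cumulative 199614; (M1·((M2·M3)·M4)): 29×38 by 38×53 → 29×53, cost 29·38·53 = 58406; cumulative 258020. Total 258020.
Order (2) = ((M1·M2)·(M3·M4)): (M1·M2): 29×38 by 38×50 → 29×50, cost 29·38·50 = 55100; (M3·M4): 50×51 by 51×53 → 50×53, cost 50·51·53 = 135150; ((M1·M2)·(M3·M4)): 29×50 by 50×53 → 29×53, cost 29·50·53 = 76850; cumulative 267100. Total 267100.
Difference: |258020 − 267100| = 9080.

9080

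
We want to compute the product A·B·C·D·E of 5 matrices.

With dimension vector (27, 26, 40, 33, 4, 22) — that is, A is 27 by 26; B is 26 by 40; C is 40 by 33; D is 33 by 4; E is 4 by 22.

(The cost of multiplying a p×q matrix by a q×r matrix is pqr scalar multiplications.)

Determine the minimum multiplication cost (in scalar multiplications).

14624

Adjacent pairs: AB = 27·26·40 = 28080; BC = 26·40·33 = 34320; CD = 40·33·4 = 5280; DE = 33·4·22 = 2904.
Length 3: A..C: k=1: 0+34320+27·26·33=57486; k=2: 28080+0+27·40·33=63720 → min 57486 | B..D: k=2: 0+5280+26·40·4=9440; k=3: 34320+0+26·33·4=37752 → min 9440 | C..E: k=3: 0+2904+40·33·22=31944; k=4: 5280+0+40·4·22=8800 → min 8800.
Length 4: A..D: k=1: 0+9440+27·26·4=12248; k=2: 28080+5280+27·40·4=37680; k=3: 57486+0+27·33·4=61050 → min 12248 | B..E: k=2: 0+8800+26·40·22=31680; k=3: 34320+2904+26·33·22=56100; k=4: 9440+0+26·4·22=11728 → min 11728.
Length 5: A..E: k=1: 0+11728+27·26·22=27172; k=2: 28080+8800+27·40·22=60640; k=3: 57486+2904+27·33·22=79992; k=4: 12248+0+27·4·22=14624 → min 14624.
Optimal order: ((A·(B·(C·D)))·E) with cost 14624.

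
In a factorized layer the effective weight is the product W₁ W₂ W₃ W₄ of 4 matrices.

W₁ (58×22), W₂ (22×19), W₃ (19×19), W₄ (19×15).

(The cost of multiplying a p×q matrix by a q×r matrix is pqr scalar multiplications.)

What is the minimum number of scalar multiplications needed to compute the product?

Adjacent pairs: W₁W₂ = 58·22·19 = 24244; W₂W₃ = 22·19·19 = 7942; W₃W₄ = 19·19·15 = 5415.
Length 3: W₁..W₃: k=1: 0+7942+58·22·19=32186; k=2: 24244+0+58·19·19=45182 → min 32186 | W₂..W₄: k=2: 0+5415+22·19·15=11685; k=3: 7942+0+22·19·15=14212 → min 11685.
Length 4: W₁..W₄: k=1: 0+11685+58·22·15=30825; k=2: 24244+5415+58·19·15=46189; k=3: 32186+0+58·19·15=48716 → min 30825.
Optimal order: (W₁ (W₂ (W₃ W₄))) with cost 30825.

30825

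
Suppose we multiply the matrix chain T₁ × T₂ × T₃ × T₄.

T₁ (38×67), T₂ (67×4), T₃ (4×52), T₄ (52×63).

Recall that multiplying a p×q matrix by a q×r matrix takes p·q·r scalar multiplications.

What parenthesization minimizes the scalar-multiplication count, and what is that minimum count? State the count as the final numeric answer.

Adjacent pairs: T₁T₂ = 38·67·4 = 10184; T₂T₃ = 67·4·52 = 13936; T₃T₄ = 4·52·63 = 13104.
Length 3: T₁..T₃: k=1: 0+13936+38·67·52=146328; k=2: 10184+0+38·4·52=18088 → min 18088 | T₂..T₄: k=2: 0+13104+67·4·63=29988; k=3: 13936+0+67·52·63=233428 → min 29988.
Length 4: T₁..T₄: k=1: 0+29988+38·67·63=190386; k=2: 10184+13104+38·4·63=32864; k=3: 18088+0+38·52·63=142576 → min 32864.
Optimal parenthesization: ((T₁ × T₂) × (T₃ × T₄)) with cost 32864.

32864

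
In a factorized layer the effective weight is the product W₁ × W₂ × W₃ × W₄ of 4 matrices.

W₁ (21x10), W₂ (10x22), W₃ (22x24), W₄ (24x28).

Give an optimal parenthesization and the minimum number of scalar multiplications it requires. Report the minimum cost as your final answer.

17880

Adjacent pairs: W₁W₂ = 21·10·22 = 4620; W₂W₃ = 10·22·24 = 5280; W₃W₄ = 22·24·28 = 14784.
Length 3: W₁..W₃: k=1: 0+5280+21·10·24=10320; k=2: 4620+0+21·22·24=15708 → min 10320 | W₂..W₄: k=2: 0+14784+10·22·28=20944; k=3: 5280+0+10·24·28=12000 → min 12000.
Length 4: W₁..W₄: k=1: 0+12000+21·10·28=17880; k=2: 4620+14784+21·22·28=32340; k=3: 10320+0+21·24·28=24432 → min 17880.
Optimal parenthesization: (W₁ × ((W₂ × W₃) × W₄)) with cost 17880.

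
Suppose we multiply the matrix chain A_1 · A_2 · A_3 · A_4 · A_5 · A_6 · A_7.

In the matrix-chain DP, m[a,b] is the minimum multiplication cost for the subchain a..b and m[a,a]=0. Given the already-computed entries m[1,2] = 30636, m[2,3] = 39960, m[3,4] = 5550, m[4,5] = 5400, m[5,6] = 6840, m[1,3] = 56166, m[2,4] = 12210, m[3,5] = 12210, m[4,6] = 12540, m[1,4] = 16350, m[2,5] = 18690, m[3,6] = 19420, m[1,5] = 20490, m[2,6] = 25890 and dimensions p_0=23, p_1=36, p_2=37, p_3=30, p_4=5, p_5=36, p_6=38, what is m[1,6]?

27560

m[1,6] = min over k∈[1,5] of m[1,k]+m[k+1,6]+p_{0}·p_k·p_{6}.
k=1: 0 + 25890 + 23·36·38 = 57354; k=2: 30636 + 19420 + 23·37·38 = 82394; k=3: 56166 + 12540 + 23·30·38 = 94926; k=4: 16350 + 6840 + 23·5·38 = 27560; k=5: 20490 + 0 + 23·36·38 = 51954.
Minimum: 27560 at k=4.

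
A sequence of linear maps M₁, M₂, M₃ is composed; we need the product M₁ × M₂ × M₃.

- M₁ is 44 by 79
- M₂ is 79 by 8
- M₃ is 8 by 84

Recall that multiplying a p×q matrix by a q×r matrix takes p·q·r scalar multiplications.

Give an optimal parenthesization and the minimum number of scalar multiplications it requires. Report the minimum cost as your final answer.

57376

(M₁ × (M₂ × M₃)): cost 345072.
((M₁ × M₂) × M₃): cost 57376.
Optimal: ((M₁ × M₂) × M₃) with cost 57376.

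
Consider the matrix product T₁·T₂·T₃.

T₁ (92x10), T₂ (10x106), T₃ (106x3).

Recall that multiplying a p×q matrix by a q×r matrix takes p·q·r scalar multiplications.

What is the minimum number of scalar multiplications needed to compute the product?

Order (T₁·(T₂·T₃)): (T₂·T₃): 10×106 by 106×3 → 10×3, cost 10·106·3 = 3180; (T₁·(T₂·T₃)): 92×10 by 10×3 → 92×3, cost 92·10·3 = 2760; cumulative 5940. Total 5940.
Order ((T₁·T₂)·T₃): (T₁·T₂): 92×10 by 10×106 → 92×106, cost 92·10·106 = 97520; ((T₁·T₂)·T₃): 92×106 by 106×3 → 92×3, cost 92·106·3 = 29256; cumulative 126776. Total 126776.
Minimum: 5940.

5940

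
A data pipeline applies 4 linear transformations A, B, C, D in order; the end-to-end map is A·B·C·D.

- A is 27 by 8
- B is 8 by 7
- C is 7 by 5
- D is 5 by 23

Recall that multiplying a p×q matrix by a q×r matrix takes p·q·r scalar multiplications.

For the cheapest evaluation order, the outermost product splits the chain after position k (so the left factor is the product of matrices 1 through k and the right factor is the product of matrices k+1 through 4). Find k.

3

Adjacent pairs: AB = 27·8·7 = 1512; BC = 8·7·5 = 280; CD = 7·5·23 = 805.
Length 3: A..C: k=1: 0+280+27·8·5=1360; k=2: 1512+0+27·7·5=2457 → min 1360 | B..D: k=2: 0+805+8·7·23=2093; k=3: 280+0+8·5·23=1200 → min 1200.
Top-level splits: k=1: (A..A)·(B..D) → 0+1200+27·8·23 = 6168; k=2: (A..B)·(C..D) → 1512+805+27·7·23 = 6664; k=3: (A..C)·(D..D) → 1360+0+27·5·23 = 4465.
Best split is after C, i.e. k = 3.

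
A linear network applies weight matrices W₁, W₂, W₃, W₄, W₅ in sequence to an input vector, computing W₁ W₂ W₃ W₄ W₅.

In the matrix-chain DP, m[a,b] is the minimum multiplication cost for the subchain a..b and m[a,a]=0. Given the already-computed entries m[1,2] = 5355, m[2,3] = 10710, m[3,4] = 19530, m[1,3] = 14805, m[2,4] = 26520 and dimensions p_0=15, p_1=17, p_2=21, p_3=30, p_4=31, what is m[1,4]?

28755

m[1,4] = min over k∈[1,3] of m[1,k]+m[k+1,4]+p_{0}·p_k·p_{4}.
k=1: 0 + 26520 + 15·17·31 = 34425; k=2: 5355 + 19530 + 15·21·31 = 34650; k=3: 14805 + 0 + 15·30·31 = 28755.
Minimum: 28755 at k=3.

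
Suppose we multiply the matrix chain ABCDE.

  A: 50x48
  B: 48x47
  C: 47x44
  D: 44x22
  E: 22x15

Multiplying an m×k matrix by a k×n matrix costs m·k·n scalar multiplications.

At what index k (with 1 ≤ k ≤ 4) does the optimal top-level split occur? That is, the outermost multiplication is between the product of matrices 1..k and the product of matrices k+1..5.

1

Adjacent pairs: AB = 50·48·47 = 112800; BC = 48·47·44 = 99264; CD = 47·44·22 = 45496; DE = 44·22·15 = 14520.
Length 3: A..C: k=1: 0+99264+50·48·44=204864; k=2: 112800+0+50·47·44=216200 → min 204864 | B..D: k=2: 0+45496+48·47·22=95128; k=3: 99264+0+48·44·22=145728 → min 95128 | C..E: k=3: 0+14520+47·44·15=45540; k=4: 45496+0+47·22·15=61006 → min 45540.
Length 4: A..D: k=1: 0+95128+50·48·22=147928; k=2: 112800+45496+50·47·22=209996; k=3: 204864+0+50·44·22=253264 → min 147928 | B..E: k=2: 0+45540+48·47·15=79380; k=3: 99264+14520+48·44·15=145464; k=4: 95128+0+48·22·15=110968 → min 79380.
Top-level splits: k=1: (A..A)·(B..E) → 0+79380+50·48·15 = 115380; k=2: (A..B)·(C..E) → 112800+45540+50·47·15 = 193590; k=3: (A..C)·(D..E) → 204864+14520+50·44·15 = 252384; k=4: (A..D)·(E..E) → 147928+0+50·22·15 = 164428.
Best split is after A, i.e. k = 1.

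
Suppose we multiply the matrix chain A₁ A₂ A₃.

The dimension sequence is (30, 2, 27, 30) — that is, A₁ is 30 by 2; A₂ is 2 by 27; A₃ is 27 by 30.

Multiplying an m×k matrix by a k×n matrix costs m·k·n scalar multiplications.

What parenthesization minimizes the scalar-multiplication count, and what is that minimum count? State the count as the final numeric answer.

3420

(A₁ (A₂ A₃)): cost 3420.
((A₁ A₂) A₃): cost 25920.
Optimal: (A₁ (A₂ A₃)) with cost 3420.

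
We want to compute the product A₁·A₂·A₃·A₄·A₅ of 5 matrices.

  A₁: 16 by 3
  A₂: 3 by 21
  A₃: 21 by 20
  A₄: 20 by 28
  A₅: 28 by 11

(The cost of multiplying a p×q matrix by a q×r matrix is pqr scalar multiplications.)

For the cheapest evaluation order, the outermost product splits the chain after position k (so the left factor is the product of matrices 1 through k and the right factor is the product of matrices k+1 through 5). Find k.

Adjacent pairs: A₁A₂ = 16·3·21 = 1008; A₂A₃ = 3·21·20 = 1260; A₃A₄ = 21·20·28 = 11760; A₄A₅ = 20·28·11 = 6160.
Length 3: A₁..A₃: k=1: 0+1260+16·3·20=2220; k=2: 1008+0+16·21·20=7728 → min 2220 | A₂..A₄: k=2: 0+11760+3·21·28=13524; k=3: 1260+0+3·20·28=2940 → min 2940 | A₃..A₅: k=3: 0+6160+21·20·11=10780; k=4: 11760+0+21·28·11=18228 → min 10780.
Length 4: A₁..A₄: k=1: 0+2940+16·3·28=4284; k=2: 1008+11760+16·21·28=22176; k=3: 2220+0+16·20·28=11180 → min 4284 | A₂..A₅: k=2: 0+10780+3·21·11=11473; k=3: 1260+6160+3·20·11=8080; k=4: 2940+0+3·28·11=3864 → min 3864.
Top-level splits: k=1: (A₁..A₁)·(A₂..A₅) → 0+3864+16·3·11 = 4392; k=2: (A₁..A₂)·(A₃..A₅) → 1008+10780+16·21·11 = 15484; k=3: (A₁..A₃)·(A₄..A₅) → 2220+6160+16·20·11 = 11900; k=4: (A₁..A₄)·(A₅..A₅) → 4284+0+16·28·11 = 9212.
Best split is after A₁, i.e. k = 1.

1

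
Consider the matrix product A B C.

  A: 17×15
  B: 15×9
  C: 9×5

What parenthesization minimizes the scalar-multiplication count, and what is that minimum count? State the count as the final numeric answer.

(A (B C)): cost 1950.
((A B) C): cost 3060.
Optimal: (A (B C)) with cost 1950.

1950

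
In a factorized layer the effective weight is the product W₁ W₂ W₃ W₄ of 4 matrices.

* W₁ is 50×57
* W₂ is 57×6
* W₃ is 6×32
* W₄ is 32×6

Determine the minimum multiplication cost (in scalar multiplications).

20052

Adjacent pairs: W₁W₂ = 50·57·6 = 17100; W₂W₃ = 57·6·32 = 10944; W₃W₄ = 6·32·6 = 1152.
Length 3: W₁..W₃: k=1: 0+10944+50·57·32=102144; k=2: 17100+0+50·6·32=26700 → min 26700 | W₂..W₄: k=2: 0+1152+57·6·6=3204; k=3: 10944+0+57·32·6=21888 → min 3204.
Length 4: W₁..W₄: k=1: 0+3204+50·57·6=20304; k=2: 17100+1152+50·6·6=20052; k=3: 26700+0+50·32·6=36300 → min 20052.
Optimal order: ((W₁ W₂) (W₃ W₄)) with cost 20052.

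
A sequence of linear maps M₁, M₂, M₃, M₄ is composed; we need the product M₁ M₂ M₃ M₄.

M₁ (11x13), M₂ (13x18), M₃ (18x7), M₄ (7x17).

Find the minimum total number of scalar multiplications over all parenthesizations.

Adjacent pairs: M₁M₂ = 11·13·18 = 2574; M₂M₃ = 13·18·7 = 1638; M₃M₄ = 18·7·17 = 2142.
Length 3: M₁..M₃: k=1: 0+1638+11·13·7=2639; k=2: 2574+0+11·18·7=3960 → min 2639 | M₂..M₄: k=2: 0+2142+13·18·17=6120; k=3: 1638+0+13·7·17=3185 → min 3185.
Length 4: M₁..M₄: k=1: 0+3185+11·13·17=5616; k=2: 2574+2142+11·18·17=8082; k=3: 2639+0+11·7·17=3948 → min 3948.
Optimal order: ((M₁ (M₂ M₃)) M₄) with cost 3948.

3948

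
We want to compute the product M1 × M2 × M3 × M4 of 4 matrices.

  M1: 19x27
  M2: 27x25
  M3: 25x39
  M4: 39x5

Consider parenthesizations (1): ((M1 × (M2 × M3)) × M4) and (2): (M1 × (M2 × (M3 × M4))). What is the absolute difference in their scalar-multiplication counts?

39222

Order (1) = ((M1 × (M2 × M3)) × M4): (M2 × M3): 27×25 by 25×39 → 27×39, cost 27·25·39 = 26325; (M1 × (M2 × M3)): 19×27 by 27×39 → 19×39, cost 19·27·39 = 20007; cumulative 46332; ((M1 × (M2 × M3)) × M4): 19×39 by 39×5 → 19×5, cost 19·39·5 = 3705; cumulative 50037. Total 50037.
Order (2) = (M1 × (M2 × (M3 × M4))): (M3 × M4): 25×39 by 39×5 → 25×5, cost 25·39·5 = 4875; (M2 × (M3 × M4)): 27×25 by 25×5 → 27×5, cost 27·25·5 = 3375; cumulative 8250; (M1 × (M2 × (M3 × M4))): 19×27 by 27×5 → 19×5, cost 19·27·5 = 2565; cumulative 10815. Total 10815.
Difference: |50037 − 10815| = 39222.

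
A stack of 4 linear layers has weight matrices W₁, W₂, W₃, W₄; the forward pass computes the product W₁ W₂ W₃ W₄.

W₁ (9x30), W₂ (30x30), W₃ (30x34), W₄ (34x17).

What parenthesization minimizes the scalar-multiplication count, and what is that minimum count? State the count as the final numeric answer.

Adjacent pairs: W₁W₂ = 9·30·30 = 8100; W₂W₃ = 30·30·34 = 30600; W₃W₄ = 30·34·17 = 17340.
Length 3: W₁..W₃: k=1: 0+30600+9·30·34=39780; k=2: 8100+0+9·30·34=17280 → min 17280 | W₂..W₄: k=2: 0+17340+30·30·17=32640; k=3: 30600+0+30·34·17=47940 → min 32640.
Length 4: W₁..W₄: k=1: 0+32640+9·30·17=37230; k=2: 8100+17340+9·30·17=30030; k=3: 17280+0+9·34·17=22482 → min 22482.
Optimal parenthesization: (((W₁ W₂) W₃) W₄) with cost 22482.

22482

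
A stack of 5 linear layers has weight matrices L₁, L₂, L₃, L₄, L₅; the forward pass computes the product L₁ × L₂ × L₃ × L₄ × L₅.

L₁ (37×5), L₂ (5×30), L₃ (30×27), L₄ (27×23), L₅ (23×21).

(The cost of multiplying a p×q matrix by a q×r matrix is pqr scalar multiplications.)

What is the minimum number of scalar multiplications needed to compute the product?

Adjacent pairs: L₁L₂ = 37·5·30 = 5550; L₂L₃ = 5·30·27 = 4050; L₃L₄ = 30·27·23 = 18630; L₄L₅ = 27·23·21 = 13041.
Length 3: L₁..L₃: k=1: 0+4050+37·5·27=9045; k=2: 5550+0+37·30·27=35520 → min 9045 | L₂..L₄: k=2: 0+18630+5·30·23=22080; k=3: 4050+0+5·27·23=7155 → min 7155 | L₃..L₅: k=3: 0+13041+30·27·21=30051; k=4: 18630+0+30·23·21=33120 → min 30051.
Length 4: L₁..L₄: k=1: 0+7155+37·5·23=11410; k=2: 5550+18630+37·30·23=49710; k=3: 9045+0+37·27·23=32022 → min 11410 | L₂..L₅: k=2: 0+30051+5·30·21=33201; k=3: 4050+13041+5·27·21=19926; k=4: 7155+0+5·23·21=9570 → min 9570.
Length 5: L₁..L₅: k=1: 0+9570+37·5·21=13455; k=2: 5550+30051+37·30·21=58911; k=3: 9045+13041+37·27·21=43065; k=4: 11410+0+37·23·21=29281 → min 13455.
Optimal order: (L₁ × (((L₂ × L₃) × L₄) × L₅)) with cost 13455.

13455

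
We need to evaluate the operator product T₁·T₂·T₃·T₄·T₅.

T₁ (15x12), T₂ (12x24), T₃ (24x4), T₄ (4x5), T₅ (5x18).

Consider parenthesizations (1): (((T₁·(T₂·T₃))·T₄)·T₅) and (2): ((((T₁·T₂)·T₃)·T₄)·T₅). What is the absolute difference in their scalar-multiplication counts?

3888

Order (1) = (((T₁·(T₂·T₃))·T₄)·T₅): (T₂·T₃): 12×24 by 24×4 → 12×4, cost 12·24·4 = 1152; (T₁·(T₂·T₃)): 15×12 by 12×4 → 15×4, cost 15·12·4 = 720; cumulative 1872; ((T₁·(T₂·T₃))·T₄): 15×4 by 4×5 → 15×5, cost 15·4·5 = 300; cumulative 2172; (((T₁·(T₂·T₃))·T₄)·T₅): 15×5 by 5×18 → 15×18, cost 15·5·18 = 1350; cumulative 3522. Total 3522.
Order (2) = ((((T₁·T₂)·T₃)·T₄)·T₅): (T₁·T₂): 15×12 by 12×24 → 15×24, cost 15·12·24 = 4320; ((T₁·T₂)·T₃): 15×24 by 24×4 → 15×4, cost 15·24·4 = 1440; cumulative 5760; (((T₁·T₂)·T₃)·T₄): 15×4 by 4×5 → 15×5, cost 15·4·5 = 300; cumulative 6060; ((((T₁·T₂)·T₃)·T₄)·T₅): 15×5 by 5×18 → 15×18, cost 15·5·18 = 1350; cumulative 7410. Total 7410.
Difference: |3522 − 7410| = 3888.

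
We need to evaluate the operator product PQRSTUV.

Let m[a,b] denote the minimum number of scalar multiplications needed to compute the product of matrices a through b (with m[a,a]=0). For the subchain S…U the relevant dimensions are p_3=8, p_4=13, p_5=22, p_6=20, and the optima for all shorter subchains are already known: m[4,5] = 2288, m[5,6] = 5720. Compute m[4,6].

5808

m[4,6] = min over k∈[4,5] of m[4,k]+m[k+1,6]+p_{3}·p_k·p_{6}.
k=4: 0 + 5720 + 8·13·20 = 7800; k=5: 2288 + 0 + 8·22·20 = 5808.
Minimum: 5808 at k=5.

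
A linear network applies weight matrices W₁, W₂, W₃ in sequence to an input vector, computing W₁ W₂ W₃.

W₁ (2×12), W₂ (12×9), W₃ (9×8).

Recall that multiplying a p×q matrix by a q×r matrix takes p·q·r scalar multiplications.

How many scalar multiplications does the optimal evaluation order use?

360

Order (W₁ (W₂ W₃)): (W₂ W₃): 12×9 by 9×8 → 12×8, cost 12·9·8 = 864; (W₁ (W₂ W₃)): 2×12 by 12×8 → 2×8, cost 2·12·8 = 192; cumulative 1056. Total 1056.
Order ((W₁ W₂) W₃): (W₁ W₂): 2×12 by 12×9 → 2×9, cost 2·12·9 = 216; ((W₁ W₂) W₃): 2×9 by 9×8 → 2×8, cost 2·9·8 = 144; cumulative 360. Total 360.
Minimum: 360.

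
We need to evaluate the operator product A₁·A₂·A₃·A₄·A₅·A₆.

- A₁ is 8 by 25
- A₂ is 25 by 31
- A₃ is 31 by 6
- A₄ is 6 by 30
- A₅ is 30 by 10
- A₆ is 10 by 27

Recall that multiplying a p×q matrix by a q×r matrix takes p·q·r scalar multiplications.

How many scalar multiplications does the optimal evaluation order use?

Adjacent pairs: A₁A₂ = 8·25·31 = 6200; A₂A₃ = 25·31·6 = 4650; A₃A₄ = 31·6·30 = 5580; A₄A₅ = 6·30·10 = 1800; A₅A₆ = 30·10·27 = 8100.
Length 3: A₁..A₃: k=1: 0+4650+8·25·6=5850; k=2: 6200+0+8·31·6=7688 → min 5850 | A₂..A₄: k=2: 0+5580+25·31·30=28830; k=3: 4650+0+25·6·30=9150 → min 9150 | A₃..A₅: k=3: 0+1800+31·6·10=3660; k=4: 5580+0+31·30·10=14880 → min 3660 | A₄..A₆: k=4: 0+8100+6·30·27=12960; k=5: 1800+0+6·10·27=3420 → min 3420.
Length 4: A₁..A₄: k=1: 0+9150+8·25·30=15150; k=2: 6200+5580+8·31·30=19220; k=3: 5850+0+8·6·30=7290 → min 7290 | A₂..A₅: k=2: 0+3660+25·31·10=11410; k=3: 4650+1800+25·6·10=7950; k=4: 9150+0+25·30·10=16650 → min 7950 | A₃..A₆: k=3: 0+3420+31·6·27=8442; k=4: 5580+8100+31·30·27=38790; k=5: 3660+0+31·10·27=12030 → min 8442.
Length 5: A₁..A₅: k=1: 0+7950+8·25·10=9950; k=2: 6200+3660+8·31·10=12340; k=3: 5850+1800+8·6·10=8130; k=4: 7290+0+8·30·10=9690 → min 8130 | A₂..A₆: k=2: 0+8442+25·31·27=29367; k=3: 4650+3420+25·6·27=12120; k=4: 9150+8100+25·30·27=37500; k=5: 7950+0+25·10·27=14700 → min 12120.
Length 6: A₁..A₆: k=1: 0+12120+8·25·27=17520; k=2: 6200+8442+8·31·27=21338; k=3: 5850+3420+8·6·27=10566; k=4: 7290+8100+8·30·27=21870; k=5: 8130+0+8·10·27=10290 → min 10290.
Optimal order: (((A₁·(A₂·A₃))·(A₄·A₅))·A₆) with cost 10290.

10290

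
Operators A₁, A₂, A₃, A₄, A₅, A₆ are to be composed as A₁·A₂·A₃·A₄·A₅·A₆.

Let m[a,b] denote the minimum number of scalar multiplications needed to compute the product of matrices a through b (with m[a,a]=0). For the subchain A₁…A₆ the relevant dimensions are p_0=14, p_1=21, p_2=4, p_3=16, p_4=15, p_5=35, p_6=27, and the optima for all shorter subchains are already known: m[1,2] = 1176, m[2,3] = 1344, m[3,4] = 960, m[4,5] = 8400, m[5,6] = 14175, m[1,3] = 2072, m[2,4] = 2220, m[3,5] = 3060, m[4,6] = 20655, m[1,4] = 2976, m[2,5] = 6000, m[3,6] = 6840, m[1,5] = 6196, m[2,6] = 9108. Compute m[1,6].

m[1,6] = min over k∈[1,5] of m[1,k]+m[k+1,6]+p_{0}·p_k·p_{6}.
k=1: 0 + 9108 + 14·21·27 = 17046; k=2: 1176 + 6840 + 14·4·27 = 9528; k=3: 2072 + 20655 + 14·16·27 = 28775; k=4: 2976 + 14175 + 14·15·27 = 22821; k=5: 6196 + 0 + 14·35·27 = 19426.
Minimum: 9528 at k=2.

9528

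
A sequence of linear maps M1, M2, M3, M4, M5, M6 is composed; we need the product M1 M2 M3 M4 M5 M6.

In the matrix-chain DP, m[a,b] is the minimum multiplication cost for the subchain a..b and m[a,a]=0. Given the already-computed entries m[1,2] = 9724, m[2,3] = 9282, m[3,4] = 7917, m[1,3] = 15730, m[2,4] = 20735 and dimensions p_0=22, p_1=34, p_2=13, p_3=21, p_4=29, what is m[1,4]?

25935

m[1,4] = min over k∈[1,3] of m[1,k]+m[k+1,4]+p_{0}·p_k·p_{4}.
k=1: 0 + 20735 + 22·34·29 = 42427; k=2: 9724 + 7917 + 22·13·29 = 25935; k=3: 15730 + 0 + 22·21·29 = 29128.
Minimum: 25935 at k=2.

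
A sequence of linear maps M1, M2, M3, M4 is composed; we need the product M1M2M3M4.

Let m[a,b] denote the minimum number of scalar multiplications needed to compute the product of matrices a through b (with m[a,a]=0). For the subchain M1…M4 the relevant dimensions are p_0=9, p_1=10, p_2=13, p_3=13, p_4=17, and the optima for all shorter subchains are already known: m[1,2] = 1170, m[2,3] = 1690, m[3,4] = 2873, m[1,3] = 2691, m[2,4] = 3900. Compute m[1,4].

m[1,4] = min over k∈[1,3] of m[1,k]+m[k+1,4]+p_{0}·p_k·p_{4}.
k=1: 0 + 3900 + 9·10·17 = 5430; k=2: 1170 + 2873 + 9·13·17 = 6032; k=3: 2691 + 0 + 9·13·17 = 4680.
Minimum: 4680 at k=3.

4680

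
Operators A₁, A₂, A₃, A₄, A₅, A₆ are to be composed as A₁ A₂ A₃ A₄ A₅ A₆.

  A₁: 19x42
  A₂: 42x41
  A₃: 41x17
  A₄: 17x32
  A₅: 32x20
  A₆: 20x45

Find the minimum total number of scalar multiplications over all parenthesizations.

77280

Adjacent pairs: A₁A₂ = 19·42·41 = 32718; A₂A₃ = 42·41·17 = 29274; A₃A₄ = 41·17·32 = 22304; A₄A₅ = 17·32·20 = 10880; A₅A₆ = 32·20·45 = 28800.
Length 3: A₁..A₃: k=1: 0+29274+19·42·17=42840; k=2: 32718+0+19·41·17=45961 → min 42840 | A₂..A₄: k=2: 0+22304+42·41·32=77408; k=3: 29274+0+42·17·32=52122 → min 52122 | A₃..A₅: k=3: 0+10880+41·17·20=24820; k=4: 22304+0+41·32·20=48544 → min 24820 | A₄..A₆: k=4: 0+28800+17·32·45=53280; k=5: 10880+0+17·20·45=26180 → min 26180.
Length 4: A₁..A₄: k=1: 0+52122+19·42·32=77658; k=2: 32718+22304+19·41·32=79950; k=3: 42840+0+19·17·32=53176 → min 53176 | A₂..A₅: k=2: 0+24820+42·41·20=59260; k=3: 29274+10880+42·17·20=54434; k=4: 52122+0+42·32·20=79002 → min 54434 | A₃..A₆: k=3: 0+26180+41·17·45=57545; k=4: 22304+28800+41·32·45=110144; k=5: 24820+0+41·20·45=61720 → min 57545.
Length 5: A₁..A₅: k=1: 0+54434+19·42·20=70394; k=2: 32718+24820+19·41·20=73118; k=3: 42840+10880+19·17·20=60180; k=4: 53176+0+19·32·20=65336 → min 60180 | A₂..A₆: k=2: 0+57545+42·41·45=135035; k=3: 29274+26180+42·17·45=87584; k=4: 52122+28800+42·32·45=141402; k=5: 54434+0+42·20·45=92234 → min 87584.
Length 6: A₁..A₆: k=1: 0+87584+19·42·45=123494; k=2: 32718+57545+19·41·45=125318; k=3: 42840+26180+19·17·45=83555; k=4: 53176+28800+19·32·45=109336; k=5: 60180+0+19·20·45=77280 → min 77280.
Optimal order: (((A₁ (A₂ A₃)) (A₄ A₅)) A₆) with cost 77280.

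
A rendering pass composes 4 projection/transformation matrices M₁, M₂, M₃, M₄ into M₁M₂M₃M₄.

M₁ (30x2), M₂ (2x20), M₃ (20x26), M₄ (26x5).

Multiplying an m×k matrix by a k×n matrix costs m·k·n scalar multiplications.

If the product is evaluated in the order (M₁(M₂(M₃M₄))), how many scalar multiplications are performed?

(M₃M₄): 20×26 by 26×5 → 20×5, cost 20·26·5 = 2600
(M₂(M₃M₄)): 2×20 by 20×5 → 2×5, cost 2·20·5 = 200; cumulative 2800
(M₁(M₂(M₃M₄))): 30×2 by 2×5 → 30×5, cost 30·2·5 = 300; cumulative 3100
Total: 3100 scalar multiplications.

3100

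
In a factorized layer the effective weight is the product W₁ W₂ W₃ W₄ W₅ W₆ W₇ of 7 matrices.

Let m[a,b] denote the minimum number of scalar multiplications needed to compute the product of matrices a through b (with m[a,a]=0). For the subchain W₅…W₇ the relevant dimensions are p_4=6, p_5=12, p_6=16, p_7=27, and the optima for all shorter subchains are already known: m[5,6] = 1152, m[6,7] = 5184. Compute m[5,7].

m[5,7] = min over k∈[5,6] of m[5,k]+m[k+1,7]+p_{4}·p_k·p_{7}.
k=5: 0 + 5184 + 6·12·27 = 7128; k=6: 1152 + 0 + 6·16·27 = 3744.
Minimum: 3744 at k=6.

3744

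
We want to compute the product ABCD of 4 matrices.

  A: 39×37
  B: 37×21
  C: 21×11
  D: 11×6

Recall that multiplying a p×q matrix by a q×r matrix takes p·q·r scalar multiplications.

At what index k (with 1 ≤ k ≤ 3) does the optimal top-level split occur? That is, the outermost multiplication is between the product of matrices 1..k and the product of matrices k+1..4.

Adjacent pairs: AB = 39·37·21 = 30303; BC = 37·21·11 = 8547; CD = 21·11·6 = 1386.
Length 3: A..C: k=1: 0+8547+39·37·11=24420; k=2: 30303+0+39·21·11=39312 → min 24420 | B..D: k=2: 0+1386+37·21·6=6048; k=3: 8547+0+37·11·6=10989 → min 6048.
Top-level splits: k=1: (A..A)·(B..D) → 0+6048+39·37·6 = 14706; k=2: (A..B)·(C..D) → 30303+1386+39·21·6 = 36603; k=3: (A..C)·(D..D) → 24420+0+39·11·6 = 26994.
Best split is after A, i.e. k = 1.

1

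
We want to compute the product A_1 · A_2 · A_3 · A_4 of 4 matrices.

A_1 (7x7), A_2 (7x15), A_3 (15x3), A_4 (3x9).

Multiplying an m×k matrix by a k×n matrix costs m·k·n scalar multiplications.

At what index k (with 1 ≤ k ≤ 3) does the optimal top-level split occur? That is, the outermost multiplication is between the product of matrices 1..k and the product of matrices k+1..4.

3

Adjacent pairs: A_1A_2 = 7·7·15 = 735; A_2A_3 = 7·15·3 = 315; A_3A_4 = 15·3·9 = 405.
Length 3: A_1..A_3: k=1: 0+315+7·7·3=462; k=2: 735+0+7·15·3=1050 → min 462 | A_2..A_4: k=2: 0+405+7·15·9=1350; k=3: 315+0+7·3·9=504 → min 504.
Top-level splits: k=1: (A_1..A_1)·(A_2..A_4) → 0+504+7·7·9 = 945; k=2: (A_1..A_2)·(A_3..A_4) → 735+405+7·15·9 = 2085; k=3: (A_1..A_3)·(A_4..A_4) → 462+0+7·3·9 = 651.
Best split is after A_3, i.e. k = 3.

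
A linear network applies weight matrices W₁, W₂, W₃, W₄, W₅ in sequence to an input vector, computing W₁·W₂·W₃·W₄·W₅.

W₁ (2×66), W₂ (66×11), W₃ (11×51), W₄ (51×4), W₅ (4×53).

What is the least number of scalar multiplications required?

3406

Adjacent pairs: W₁W₂ = 2·66·11 = 1452; W₂W₃ = 66·11·51 = 37026; W₃W₄ = 11·51·4 = 2244; W₄W₅ = 51·4·53 = 10812.
Length 3: W₁..W₃: k=1: 0+37026+2·66·51=43758; k=2: 1452+0+2·11·51=2574 → min 2574 | W₂..W₄: k=2: 0+2244+66·11·4=5148; k=3: 37026+0+66·51·4=50490 → min 5148 | W₃..W₅: k=3: 0+10812+11·51·53=40545; k=4: 2244+0+11·4·53=4576 → min 4576.
Length 4: W₁..W₄: k=1: 0+5148+2·66·4=5676; k=2: 1452+2244+2·11·4=3784; k=3: 2574+0+2·51·4=2982 → min 2982 | W₂..W₅: k=2: 0+4576+66·11·53=43054; k=3: 37026+10812+66·51·53=226236; k=4: 5148+0+66·4·53=19140 → min 19140.
Length 5: W₁..W₅: k=1: 0+19140+2·66·53=26136; k=2: 1452+4576+2·11·53=7194; k=3: 2574+10812+2·51·53=18792; k=4: 2982+0+2·4·53=3406 → min 3406.
Optimal order: ((((W₁·W₂)·W₃)·W₄)·W₅) with cost 3406.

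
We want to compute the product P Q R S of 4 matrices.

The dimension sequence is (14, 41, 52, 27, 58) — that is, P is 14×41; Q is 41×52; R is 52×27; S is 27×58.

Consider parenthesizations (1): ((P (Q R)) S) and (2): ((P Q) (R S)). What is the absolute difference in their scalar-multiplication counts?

58518

Order (1) = ((P (Q R)) S): (Q R): 41×52 by 52×27 → 41×27, cost 41·52·27 = 57564; (P (Q R)): 14×41 by 41×27 → 14×27, cost 14·41·27 = 15498; cumulative 73062; ((P (Q R)) S): 14×27 by 27×58 → 14×58, cost 14·27·58 = 21924; cumulative 94986. Total 94986.
Order (2) = ((P Q) (R S)): (P Q): 14×41 by 41×52 → 14×52, cost 14·41·52 = 29848; (R S): 52×27 by 27×58 → 52×58, cost 52·27·58 = 81432; ((P Q) (R S)): 14×52 by 52×58 → 14×58, cost 14·52·58 = 42224; cumulative 153504. Total 153504.
Difference: |94986 − 153504| = 58518.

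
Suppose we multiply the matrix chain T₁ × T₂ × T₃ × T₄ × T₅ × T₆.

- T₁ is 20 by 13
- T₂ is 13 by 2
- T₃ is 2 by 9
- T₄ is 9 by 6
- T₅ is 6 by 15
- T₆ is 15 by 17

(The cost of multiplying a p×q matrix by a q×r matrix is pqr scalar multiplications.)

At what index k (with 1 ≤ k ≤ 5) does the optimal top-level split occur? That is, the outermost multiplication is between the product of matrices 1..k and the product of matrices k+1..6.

2

Adjacent pairs: T₁T₂ = 20·13·2 = 520; T₂T₃ = 13·2·9 = 234; T₃T₄ = 2·9·6 = 108; T₄T₅ = 9·6·15 = 810; T₅T₆ = 6·15·17 = 1530.
Length 3: T₁..T₃: k=1: 0+234+20·13·9=2574; k=2: 520+0+20·2·9=880 → min 880 | T₂..T₄: k=2: 0+108+13·2·6=264; k=3: 234+0+13·9·6=936 → min 264 | T₃..T₅: k=3: 0+810+2·9·15=1080; k=4: 108+0+2·6·15=288 → min 288 | T₄..T₆: k=4: 0+1530+9·6·17=2448; k=5: 810+0+9·15·17=3105 → min 2448.
Length 4: T₁..T₄: k=1: 0+264+20·13·6=1824; k=2: 520+108+20·2·6=868; k=3: 880+0+20·9·6=1960 → min 868 | T₂..T₅: k=2: 0+288+13·2·15=678; k=3: 234+810+13·9·15=2799; k=4: 264+0+13·6·15=1434 → min 678 | T₃..T₆: k=3: 0+2448+2·9·17=2754; k=4: 108+1530+2·6·17=1842; k=5: 288+0+2·15·17=798 → min 798.
Length 5: T₁..T₅: k=1: 0+678+20·13·15=4578; k=2: 520+288+20·2·15=1408; k=3: 880+810+20·9·15=4390; k=4: 868+0+20·6·15=2668 → min 1408 | T₂..T₆: k=2: 0+798+13·2·17=1240; k=3: 234+2448+13·9·17=4671; k=4: 264+1530+13·6·17=3120; k=5: 678+0+13·15·17=3993 → min 1240.
Top-level splits: k=1: (T₁..T₁)·(T₂..T₆) → 0+1240+20·13·17 = 5660; k=2: (T₁..T₂)·(T₃..T₆) → 520+798+20·2·17 = 1998; k=3: (T₁..T₃)·(T₄..T₆) → 880+2448+20·9·17 = 6388; k=4: (T₁..T₄)·(T₅..T₆) → 868+1530+20·6·17 = 4438; k=5: (T₁..T₅)·(T₆..T₆) → 1408+0+20·15·17 = 6508.
Best split is after T₂, i.e. k = 2.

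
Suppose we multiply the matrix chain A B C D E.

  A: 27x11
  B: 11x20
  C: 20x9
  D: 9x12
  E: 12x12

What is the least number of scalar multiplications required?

Adjacent pairs: AB = 27·11·20 = 5940; BC = 11·20·9 = 1980; CD = 20·9·12 = 2160; DE = 9·12·12 = 1296.
Length 3: A..C: k=1: 0+1980+27·11·9=4653; k=2: 5940+0+27·20·9=10800 → min 4653 | B..D: k=2: 0+2160+11·20·12=4800; k=3: 1980+0+11·9·12=3168 → min 3168 | C..E: k=3: 0+1296+20·9·12=3456; k=4: 2160+0+20·12·12=5040 → min 3456.
Length 4: A..D: k=1: 0+3168+27·11·12=6732; k=2: 5940+2160+27·20·12=14580; k=3: 4653+0+27·9·12=7569 → min 6732 | B..E: k=2: 0+3456+11·20·12=6096; k=3: 1980+1296+11·9·12=4464; k=4: 3168+0+11·12·12=4752 → min 4464.
Length 5: A..E: k=1: 0+4464+27·11·12=8028; k=2: 5940+3456+27·20·12=15876; k=3: 4653+1296+27·9·12=8865; k=4: 6732+0+27·12·12=10620 → min 8028.
Optimal order: (A ((B C) (D E))) with cost 8028.

8028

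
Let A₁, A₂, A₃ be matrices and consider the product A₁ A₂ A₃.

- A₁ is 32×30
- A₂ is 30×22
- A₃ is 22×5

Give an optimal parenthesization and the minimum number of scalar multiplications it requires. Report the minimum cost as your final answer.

(A₁ (A₂ A₃)): cost 8100.
((A₁ A₂) A₃): cost 24640.
Optimal: (A₁ (A₂ A₃)) with cost 8100.

8100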